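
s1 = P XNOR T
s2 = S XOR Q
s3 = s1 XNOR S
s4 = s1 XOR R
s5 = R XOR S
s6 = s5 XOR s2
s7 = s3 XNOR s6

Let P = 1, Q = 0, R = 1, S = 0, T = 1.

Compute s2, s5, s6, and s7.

s1 = P XNOR T = 1 XNOR 1 = 1
s2 = S XOR Q = 0 XOR 0 = 0
s3 = s1 XNOR S = 1 XNOR 0 = 0
s5 = R XOR S = 1 XOR 0 = 1
s6 = s5 XOR s2 = 1 XOR 0 = 1
s7 = s3 XNOR s6 = 0 XNOR 1 = 0

s2 = 0, s5 = 1, s6 = 1, s7 = 0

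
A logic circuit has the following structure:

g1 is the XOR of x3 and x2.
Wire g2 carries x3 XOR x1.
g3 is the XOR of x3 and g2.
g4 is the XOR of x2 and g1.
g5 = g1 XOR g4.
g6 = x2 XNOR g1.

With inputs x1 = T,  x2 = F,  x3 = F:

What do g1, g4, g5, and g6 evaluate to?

g1 = F; g4 = F; g5 = F; g6 = T

g1 = x3 XOR x2 = F XOR F = F
g4 = x2 XOR g1 = F XOR F = F
g5 = g1 XOR g4 = F XOR F = F
g6 = x2 XNOR g1 = F XNOR F = T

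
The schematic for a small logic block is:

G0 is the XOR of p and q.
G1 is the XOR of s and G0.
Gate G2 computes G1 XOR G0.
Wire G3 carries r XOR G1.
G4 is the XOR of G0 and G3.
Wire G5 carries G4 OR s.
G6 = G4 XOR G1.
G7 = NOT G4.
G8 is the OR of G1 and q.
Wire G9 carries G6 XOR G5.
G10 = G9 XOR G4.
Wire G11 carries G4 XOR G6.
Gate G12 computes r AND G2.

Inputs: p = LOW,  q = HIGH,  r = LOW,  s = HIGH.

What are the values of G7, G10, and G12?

G7 = LOW, G10 = HIGH, G12 = LOW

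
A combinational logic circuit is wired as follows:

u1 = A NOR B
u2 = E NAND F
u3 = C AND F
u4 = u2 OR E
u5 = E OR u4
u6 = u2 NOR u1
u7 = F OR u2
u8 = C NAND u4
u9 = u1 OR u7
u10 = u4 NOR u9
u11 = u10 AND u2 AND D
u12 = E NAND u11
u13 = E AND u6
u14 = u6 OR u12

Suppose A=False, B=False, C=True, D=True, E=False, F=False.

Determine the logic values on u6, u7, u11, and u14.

u1 = A NOR B = False NOR False = True
u2 = E NAND F = False NAND False = True
u4 = u2 OR E = True OR False = True
u6 = u2 NOR u1 = True NOR True = False
u7 = F OR u2 = False OR True = True
u9 = u1 OR u7 = True OR True = True
u10 = u4 NOR u9 = True NOR True = False
u11 = u10 AND u2 AND D = False AND True AND True = False
u12 = E NAND u11 = False NAND False = True
u14 = u6 OR u12 = False OR True = True

u6 = False, u7 = True, u11 = False, u14 = True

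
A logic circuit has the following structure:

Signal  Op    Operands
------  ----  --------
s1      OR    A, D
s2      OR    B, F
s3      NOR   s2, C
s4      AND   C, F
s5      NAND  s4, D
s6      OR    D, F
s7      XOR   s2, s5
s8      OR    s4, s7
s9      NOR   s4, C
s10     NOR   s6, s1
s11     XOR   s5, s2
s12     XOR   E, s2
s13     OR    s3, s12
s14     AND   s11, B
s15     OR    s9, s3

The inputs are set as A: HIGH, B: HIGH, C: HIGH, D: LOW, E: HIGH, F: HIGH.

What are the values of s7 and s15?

s2 = B OR F = HIGH OR HIGH = HIGH
s3 = s2 NOR C = HIGH NOR HIGH = LOW
s4 = C AND F = HIGH AND HIGH = HIGH
s5 = s4 NAND D = HIGH NAND LOW = HIGH
s7 = s2 XOR s5 = HIGH XOR HIGH = LOW
s9 = s4 NOR C = HIGH NOR HIGH = LOW
s15 = s9 OR s3 = LOW OR LOW = LOW

s7 = LOW, s15 = LOW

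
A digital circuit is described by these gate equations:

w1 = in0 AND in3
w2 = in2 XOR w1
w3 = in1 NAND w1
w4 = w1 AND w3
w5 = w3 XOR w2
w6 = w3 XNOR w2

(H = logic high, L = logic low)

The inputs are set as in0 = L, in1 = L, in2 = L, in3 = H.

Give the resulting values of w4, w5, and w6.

w4 = L, w5 = H, w6 = L

w1 = in0 AND in3 = L AND H = L
w2 = in2 XOR w1 = L XOR L = L
w3 = in1 NAND w1 = L NAND L = H
w4 = w1 AND w3 = L AND H = L
w5 = w3 XOR w2 = H XOR L = H
w6 = w3 XNOR w2 = H XNOR L = L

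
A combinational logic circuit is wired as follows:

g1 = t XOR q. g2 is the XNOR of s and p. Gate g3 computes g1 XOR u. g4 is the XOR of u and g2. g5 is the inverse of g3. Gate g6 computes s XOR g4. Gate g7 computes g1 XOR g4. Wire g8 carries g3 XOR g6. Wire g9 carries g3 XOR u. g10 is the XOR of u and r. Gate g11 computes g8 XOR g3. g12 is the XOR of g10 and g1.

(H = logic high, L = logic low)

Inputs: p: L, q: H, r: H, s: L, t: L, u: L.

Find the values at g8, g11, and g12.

g8 = L  g11 = H  g12 = L

g1 = t XOR q = L XOR H = H
g2 = s XNOR p = L XNOR L = H
g3 = g1 XOR u = H XOR L = H
g4 = u XOR g2 = L XOR H = H
g6 = s XOR g4 = L XOR H = H
g8 = g3 XOR g6 = H XOR H = L
g10 = u XOR r = L XOR H = H
g11 = g8 XOR g3 = L XOR H = H
g12 = g10 XOR g1 = H XOR H = L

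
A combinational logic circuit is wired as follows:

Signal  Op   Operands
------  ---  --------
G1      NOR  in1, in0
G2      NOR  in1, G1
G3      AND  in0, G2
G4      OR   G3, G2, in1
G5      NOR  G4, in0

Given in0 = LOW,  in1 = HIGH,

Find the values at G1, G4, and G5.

G1 = LOW, G4 = HIGH, G5 = LOW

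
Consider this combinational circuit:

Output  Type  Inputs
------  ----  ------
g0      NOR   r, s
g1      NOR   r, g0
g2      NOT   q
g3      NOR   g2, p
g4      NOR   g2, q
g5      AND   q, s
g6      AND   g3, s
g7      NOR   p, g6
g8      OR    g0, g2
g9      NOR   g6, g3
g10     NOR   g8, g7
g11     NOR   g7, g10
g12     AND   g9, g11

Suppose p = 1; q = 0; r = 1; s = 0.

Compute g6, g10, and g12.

g6 = 0, g10 = 0, g12 = 1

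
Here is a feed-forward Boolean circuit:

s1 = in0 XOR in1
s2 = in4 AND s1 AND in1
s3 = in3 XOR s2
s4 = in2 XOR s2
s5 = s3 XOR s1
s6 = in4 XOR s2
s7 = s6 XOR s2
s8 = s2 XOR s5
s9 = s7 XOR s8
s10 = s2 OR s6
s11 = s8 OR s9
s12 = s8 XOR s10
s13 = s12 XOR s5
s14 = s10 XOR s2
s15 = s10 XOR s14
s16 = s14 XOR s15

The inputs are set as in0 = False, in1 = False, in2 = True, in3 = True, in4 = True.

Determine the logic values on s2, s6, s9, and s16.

s2 = False, s6 = True, s9 = False, s16 = True

s1 = in0 XOR in1 = False XOR False = False
s2 = in4 AND s1 AND in1 = True AND False AND False = False
s3 = in3 XOR s2 = True XOR False = True
s5 = s3 XOR s1 = True XOR False = True
s6 = in4 XOR s2 = True XOR False = True
s7 = s6 XOR s2 = True XOR False = True
s8 = s2 XOR s5 = False XOR True = True
s9 = s7 XOR s8 = True XOR True = False
s10 = s2 OR s6 = False OR True = True
s14 = s10 XOR s2 = True XOR False = True
s15 = s10 XOR s14 = True XOR True = False
s16 = s14 XOR s15 = True XOR False = True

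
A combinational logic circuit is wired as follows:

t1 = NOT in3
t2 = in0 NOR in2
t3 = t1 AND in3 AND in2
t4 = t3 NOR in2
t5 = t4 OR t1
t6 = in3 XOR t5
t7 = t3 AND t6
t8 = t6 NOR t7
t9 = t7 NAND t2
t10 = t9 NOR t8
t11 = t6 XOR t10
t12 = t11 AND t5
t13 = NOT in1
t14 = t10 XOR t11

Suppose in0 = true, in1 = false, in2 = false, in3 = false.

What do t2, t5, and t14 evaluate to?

t1 = NOT in3 = NOT false = true
t2 = in0 NOR in2 = true NOR false = false
t3 = t1 AND in3 AND in2 = true AND false AND false = false
t4 = t3 NOR in2 = false NOR false = true
t5 = t4 OR t1 = true OR true = true
t6 = in3 XOR t5 = false XOR true = true
t7 = t3 AND t6 = false AND true = false
t8 = t6 NOR t7 = true NOR false = false
t9 = t7 NAND t2 = false NAND false = true
t10 = t9 NOR t8 = true NOR false = false
t11 = t6 XOR t10 = true XOR false = true
t14 = t10 XOR t11 = false XOR true = true

t2 = false  t5 = true  t14 = true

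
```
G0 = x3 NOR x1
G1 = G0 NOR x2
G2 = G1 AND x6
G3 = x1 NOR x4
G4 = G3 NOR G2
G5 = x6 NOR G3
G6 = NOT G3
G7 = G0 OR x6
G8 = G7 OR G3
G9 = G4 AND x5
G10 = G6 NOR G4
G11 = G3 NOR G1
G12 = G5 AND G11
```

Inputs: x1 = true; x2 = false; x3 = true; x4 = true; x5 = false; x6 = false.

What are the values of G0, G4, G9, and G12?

G0 = false, G4 = true, G9 = false, G12 = false

G0 = x3 NOR x1 = true NOR true = false
G1 = G0 NOR x2 = false NOR false = true
G2 = G1 AND x6 = true AND false = false
G3 = x1 NOR x4 = true NOR true = false
G4 = G3 NOR G2 = false NOR false = true
G5 = x6 NOR G3 = false NOR false = true
G9 = G4 AND x5 = true AND false = false
G11 = G3 NOR G1 = false NOR true = false
G12 = G5 AND G11 = true AND false = false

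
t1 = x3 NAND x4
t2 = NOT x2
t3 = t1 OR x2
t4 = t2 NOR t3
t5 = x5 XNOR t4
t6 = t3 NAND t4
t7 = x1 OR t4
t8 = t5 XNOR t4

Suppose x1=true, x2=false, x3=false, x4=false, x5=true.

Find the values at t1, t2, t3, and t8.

t1 = x3 NAND x4 = false NAND false = true
t2 = NOT x2 = NOT false = true
t3 = t1 OR x2 = true OR false = true
t4 = t2 NOR t3 = true NOR true = false
t5 = x5 XNOR t4 = true XNOR false = false
t8 = t5 XNOR t4 = false XNOR false = true

t1 = true, t2 = true, t3 = true, t8 = true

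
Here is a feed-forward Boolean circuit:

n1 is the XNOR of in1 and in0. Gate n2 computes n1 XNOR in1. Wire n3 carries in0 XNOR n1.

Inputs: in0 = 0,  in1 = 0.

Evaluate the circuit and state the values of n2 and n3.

n2 = 0, n3 = 0

n1 = in1 XNOR in0 = 0 XNOR 0 = 1
n2 = n1 XNOR in1 = 1 XNOR 0 = 0
n3 = in0 XNOR n1 = 0 XNOR 1 = 0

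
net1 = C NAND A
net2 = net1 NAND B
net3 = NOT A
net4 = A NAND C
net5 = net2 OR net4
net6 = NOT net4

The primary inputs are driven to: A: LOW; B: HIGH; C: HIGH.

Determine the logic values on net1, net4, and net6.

net1 = C NAND A = HIGH NAND LOW = HIGH
net4 = A NAND C = LOW NAND HIGH = HIGH
net6 = NOT net4 = NOT HIGH = LOW

net1 = HIGH  net4 = HIGH  net6 = LOW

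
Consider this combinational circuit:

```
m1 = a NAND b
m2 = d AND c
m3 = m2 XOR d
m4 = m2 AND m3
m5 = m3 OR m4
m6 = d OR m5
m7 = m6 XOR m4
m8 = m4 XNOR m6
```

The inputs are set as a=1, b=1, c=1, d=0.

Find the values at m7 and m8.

m2 = d AND c = 0 AND 1 = 0
m3 = m2 XOR d = 0 XOR 0 = 0
m4 = m2 AND m3 = 0 AND 0 = 0
m5 = m3 OR m4 = 0 OR 0 = 0
m6 = d OR m5 = 0 OR 0 = 0
m7 = m6 XOR m4 = 0 XOR 0 = 0
m8 = m4 XNOR m6 = 0 XNOR 0 = 1

m7 = 0, m8 = 1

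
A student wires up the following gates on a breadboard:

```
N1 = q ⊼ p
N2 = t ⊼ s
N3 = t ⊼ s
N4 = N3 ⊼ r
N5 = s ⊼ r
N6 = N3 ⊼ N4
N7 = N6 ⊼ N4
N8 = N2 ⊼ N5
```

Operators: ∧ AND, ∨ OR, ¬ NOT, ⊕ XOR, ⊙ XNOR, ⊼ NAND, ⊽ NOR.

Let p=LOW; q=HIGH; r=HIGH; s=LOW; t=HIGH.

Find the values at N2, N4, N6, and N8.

N2 = t NAND s = HIGH NAND LOW = HIGH
N3 = t NAND s = HIGH NAND LOW = HIGH
N4 = N3 NAND r = HIGH NAND HIGH = LOW
N5 = s NAND r = LOW NAND HIGH = HIGH
N6 = N3 NAND N4 = HIGH NAND LOW = HIGH
N8 = N2 NAND N5 = HIGH NAND HIGH = LOW

N2 = HIGH; N4 = LOW; N6 = HIGH; N8 = LOW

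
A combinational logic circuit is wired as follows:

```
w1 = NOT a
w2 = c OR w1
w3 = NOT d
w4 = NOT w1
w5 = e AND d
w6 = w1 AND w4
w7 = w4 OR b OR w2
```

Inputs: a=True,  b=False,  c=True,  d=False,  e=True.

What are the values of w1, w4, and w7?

w1 = False, w4 = True, w7 = True

w1 = NOT a = NOT True = False
w2 = c OR w1 = True OR False = True
w4 = NOT w1 = NOT False = True
w7 = w4 OR b OR w2 = True OR False OR True = True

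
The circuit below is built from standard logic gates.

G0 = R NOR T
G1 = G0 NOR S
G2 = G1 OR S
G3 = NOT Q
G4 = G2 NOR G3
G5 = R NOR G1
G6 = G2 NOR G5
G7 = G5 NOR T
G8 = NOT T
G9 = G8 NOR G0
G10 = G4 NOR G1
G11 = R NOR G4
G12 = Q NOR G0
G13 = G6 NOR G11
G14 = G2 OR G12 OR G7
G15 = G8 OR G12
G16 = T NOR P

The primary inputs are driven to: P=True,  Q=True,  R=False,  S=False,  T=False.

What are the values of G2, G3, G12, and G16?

G0 = R NOR T = False NOR False = True
G1 = G0 NOR S = True NOR False = False
G2 = G1 OR S = False OR False = False
G3 = NOT Q = NOT True = False
G12 = Q NOR G0 = True NOR True = False
G16 = T NOR P = False NOR True = False

G2 = False, G3 = False, G12 = False, G16 = False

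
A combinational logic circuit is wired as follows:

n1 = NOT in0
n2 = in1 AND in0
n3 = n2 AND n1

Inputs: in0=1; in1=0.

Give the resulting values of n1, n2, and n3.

n1 = 0, n2 = 0, n3 = 0

n1 = NOT in0 = NOT 1 = 0
n2 = in1 AND in0 = 0 AND 1 = 0
n3 = n2 AND n1 = 0 AND 0 = 0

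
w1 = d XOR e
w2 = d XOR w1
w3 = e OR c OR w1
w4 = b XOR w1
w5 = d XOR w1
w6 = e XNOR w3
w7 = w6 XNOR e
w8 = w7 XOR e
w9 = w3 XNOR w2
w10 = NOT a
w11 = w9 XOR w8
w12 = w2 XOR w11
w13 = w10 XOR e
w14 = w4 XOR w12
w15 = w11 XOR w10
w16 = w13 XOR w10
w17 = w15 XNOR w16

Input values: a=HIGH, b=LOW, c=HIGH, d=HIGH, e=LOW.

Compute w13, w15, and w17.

w13 = LOW; w15 = HIGH; w17 = LOW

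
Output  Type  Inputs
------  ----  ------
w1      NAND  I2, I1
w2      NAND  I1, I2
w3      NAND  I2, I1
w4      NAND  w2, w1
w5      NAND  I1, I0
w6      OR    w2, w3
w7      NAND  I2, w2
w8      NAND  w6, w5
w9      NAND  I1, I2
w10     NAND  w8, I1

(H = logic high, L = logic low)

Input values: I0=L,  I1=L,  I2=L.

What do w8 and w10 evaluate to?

w2 = I1 NAND I2 = L NAND L = H
w3 = I2 NAND I1 = L NAND L = H
w5 = I1 NAND I0 = L NAND L = H
w6 = w2 OR w3 = H OR H = H
w8 = w6 NAND w5 = H NAND H = L
w10 = w8 NAND I1 = L NAND L = H

w8 = L; w10 = H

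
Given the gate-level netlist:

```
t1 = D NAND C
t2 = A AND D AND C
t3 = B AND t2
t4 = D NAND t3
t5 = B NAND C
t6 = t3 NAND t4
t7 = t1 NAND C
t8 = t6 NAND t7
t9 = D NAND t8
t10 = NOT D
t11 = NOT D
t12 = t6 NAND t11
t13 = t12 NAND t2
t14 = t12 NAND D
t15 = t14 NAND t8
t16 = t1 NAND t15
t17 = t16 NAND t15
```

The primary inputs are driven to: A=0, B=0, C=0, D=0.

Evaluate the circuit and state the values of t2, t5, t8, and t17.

t2 = 0, t5 = 1, t8 = 0, t17 = 1

t1 = D NAND C = 0 NAND 0 = 1
t2 = A AND D AND C = 0 AND 0 AND 0 = 0
t3 = B AND t2 = 0 AND 0 = 0
t4 = D NAND t3 = 0 NAND 0 = 1
t5 = B NAND C = 0 NAND 0 = 1
t6 = t3 NAND t4 = 0 NAND 1 = 1
t7 = t1 NAND C = 1 NAND 0 = 1
t8 = t6 NAND t7 = 1 NAND 1 = 0
t11 = NOT D = NOT 0 = 1
t12 = t6 NAND t11 = 1 NAND 1 = 0
t14 = t12 NAND D = 0 NAND 0 = 1
t15 = t14 NAND t8 = 1 NAND 0 = 1
t16 = t1 NAND t15 = 1 NAND 1 = 0
t17 = t16 NAND t15 = 0 NAND 1 = 1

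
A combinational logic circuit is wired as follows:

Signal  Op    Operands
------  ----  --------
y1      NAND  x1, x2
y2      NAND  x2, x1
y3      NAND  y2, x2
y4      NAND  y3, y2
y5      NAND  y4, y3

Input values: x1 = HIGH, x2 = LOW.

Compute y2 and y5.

y2 = HIGH  y5 = HIGH

y2 = x2 NAND x1 = LOW NAND HIGH = HIGH
y3 = y2 NAND x2 = HIGH NAND LOW = HIGH
y4 = y3 NAND y2 = HIGH NAND HIGH = LOW
y5 = y4 NAND y3 = LOW NAND HIGH = HIGH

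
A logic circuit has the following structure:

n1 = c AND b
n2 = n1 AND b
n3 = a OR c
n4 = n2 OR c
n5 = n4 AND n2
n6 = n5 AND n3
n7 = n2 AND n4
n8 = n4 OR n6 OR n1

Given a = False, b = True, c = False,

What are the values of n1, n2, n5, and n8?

n1 = False, n2 = False, n5 = False, n8 = False

n1 = c AND b = False AND True = False
n2 = n1 AND b = False AND True = False
n3 = a OR c = False OR False = False
n4 = n2 OR c = False OR False = False
n5 = n4 AND n2 = False AND False = False
n6 = n5 AND n3 = False AND False = False
n8 = n4 OR n6 OR n1 = False OR False OR False = False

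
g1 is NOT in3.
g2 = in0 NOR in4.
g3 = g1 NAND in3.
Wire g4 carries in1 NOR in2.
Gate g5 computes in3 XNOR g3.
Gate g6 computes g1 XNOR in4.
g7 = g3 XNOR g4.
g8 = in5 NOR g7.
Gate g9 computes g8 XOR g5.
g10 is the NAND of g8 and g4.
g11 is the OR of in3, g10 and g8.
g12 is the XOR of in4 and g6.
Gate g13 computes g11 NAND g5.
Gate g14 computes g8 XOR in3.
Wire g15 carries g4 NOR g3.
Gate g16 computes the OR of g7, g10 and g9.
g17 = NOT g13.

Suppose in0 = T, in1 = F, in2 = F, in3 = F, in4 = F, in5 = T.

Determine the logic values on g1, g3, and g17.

g1 = NOT in3 = NOT F = T
g3 = g1 NAND in3 = T NAND F = T
g4 = in1 NOR in2 = F NOR F = T
g5 = in3 XNOR g3 = F XNOR T = F
g7 = g3 XNOR g4 = T XNOR T = T
g8 = in5 NOR g7 = T NOR T = F
g10 = g8 NAND g4 = F NAND T = T
g11 = in3 OR g10 OR g8 = F OR T OR F = T
g13 = g11 NAND g5 = T NAND F = T
g17 = NOT g13 = NOT T = F

g1 = T, g3 = T, g17 = F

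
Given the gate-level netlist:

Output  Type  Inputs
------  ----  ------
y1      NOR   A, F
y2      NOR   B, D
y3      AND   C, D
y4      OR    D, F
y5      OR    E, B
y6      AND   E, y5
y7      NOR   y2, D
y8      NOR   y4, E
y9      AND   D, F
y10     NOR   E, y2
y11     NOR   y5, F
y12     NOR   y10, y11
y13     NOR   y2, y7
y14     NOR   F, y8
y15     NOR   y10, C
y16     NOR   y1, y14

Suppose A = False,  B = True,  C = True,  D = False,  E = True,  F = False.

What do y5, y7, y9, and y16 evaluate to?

y5 = True, y7 = True, y9 = False, y16 = False

y1 = A NOR F = False NOR False = True
y2 = B NOR D = True NOR False = False
y4 = D OR F = False OR False = False
y5 = E OR B = True OR True = True
y7 = y2 NOR D = False NOR False = True
y8 = y4 NOR E = False NOR True = False
y9 = D AND F = False AND False = False
y14 = F NOR y8 = False NOR False = True
y16 = y1 NOR y14 = True NOR True = False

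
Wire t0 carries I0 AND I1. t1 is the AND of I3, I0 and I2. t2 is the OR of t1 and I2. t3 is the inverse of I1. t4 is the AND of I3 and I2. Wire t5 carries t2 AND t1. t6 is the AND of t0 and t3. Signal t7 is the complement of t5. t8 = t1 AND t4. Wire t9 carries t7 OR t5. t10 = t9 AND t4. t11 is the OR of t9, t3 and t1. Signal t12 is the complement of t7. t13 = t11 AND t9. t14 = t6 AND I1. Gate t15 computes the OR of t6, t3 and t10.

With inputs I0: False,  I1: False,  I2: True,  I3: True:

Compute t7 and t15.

t7 = True; t15 = True

t0 = I0 AND I1 = False AND False = False
t1 = I3 AND I0 AND I2 = True AND False AND True = False
t2 = t1 OR I2 = False OR True = True
t3 = NOT I1 = NOT False = True
t4 = I3 AND I2 = True AND True = True
t5 = t2 AND t1 = True AND False = False
t6 = t0 AND t3 = False AND True = False
t7 = NOT t5 = NOT False = True
t9 = t7 OR t5 = True OR False = True
t10 = t9 AND t4 = True AND True = True
t15 = t6 OR t3 OR t10 = False OR True OR True = True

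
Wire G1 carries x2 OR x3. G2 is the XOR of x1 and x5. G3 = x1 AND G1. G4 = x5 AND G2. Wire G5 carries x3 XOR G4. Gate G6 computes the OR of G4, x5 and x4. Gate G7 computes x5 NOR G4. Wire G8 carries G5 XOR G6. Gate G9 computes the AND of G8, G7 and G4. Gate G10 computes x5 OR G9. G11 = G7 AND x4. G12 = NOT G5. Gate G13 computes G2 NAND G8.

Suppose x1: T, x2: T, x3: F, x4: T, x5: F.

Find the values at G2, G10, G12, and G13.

G2 = x1 XOR x5 = T XOR F = T
G4 = x5 AND G2 = F AND T = F
G5 = x3 XOR G4 = F XOR F = F
G6 = G4 OR x5 OR x4 = F OR F OR T = T
G7 = x5 NOR G4 = F NOR F = T
G8 = G5 XOR G6 = F XOR T = T
G9 = G8 AND G7 AND G4 = T AND T AND F = F
G10 = x5 OR G9 = F OR F = F
G12 = NOT G5 = NOT F = T
G13 = G2 NAND G8 = T NAND T = F

G2 = T, G10 = F, G12 = T, G13 = F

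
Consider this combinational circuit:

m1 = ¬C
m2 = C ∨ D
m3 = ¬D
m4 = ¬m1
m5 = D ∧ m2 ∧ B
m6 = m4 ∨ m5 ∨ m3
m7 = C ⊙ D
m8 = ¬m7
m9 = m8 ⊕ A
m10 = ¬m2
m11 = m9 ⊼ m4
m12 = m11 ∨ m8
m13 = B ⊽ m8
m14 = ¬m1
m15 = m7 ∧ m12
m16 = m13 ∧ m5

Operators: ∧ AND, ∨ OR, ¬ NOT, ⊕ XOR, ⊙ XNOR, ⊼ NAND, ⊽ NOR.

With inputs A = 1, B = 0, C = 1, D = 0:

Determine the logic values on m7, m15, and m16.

m7 = 0; m15 = 0; m16 = 0

m1 = NOT C = NOT 1 = 0
m2 = C OR D = 1 OR 0 = 1
m4 = NOT m1 = NOT 0 = 1
m5 = D AND m2 AND B = 0 AND 1 AND 0 = 0
m7 = C XNOR D = 1 XNOR 0 = 0
m8 = NOT m7 = NOT 0 = 1
m9 = m8 XOR A = 1 XOR 1 = 0
m11 = m9 NAND m4 = 0 NAND 1 = 1
m12 = m11 OR m8 = 1 OR 1 = 1
m13 = B NOR m8 = 0 NOR 1 = 0
m15 = m7 AND m12 = 0 AND 1 = 0
m16 = m13 AND m5 = 0 AND 0 = 0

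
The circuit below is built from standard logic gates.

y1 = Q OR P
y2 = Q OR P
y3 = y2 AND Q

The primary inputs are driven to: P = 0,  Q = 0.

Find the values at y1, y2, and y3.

y1 = 0; y2 = 0; y3 = 0

y1 = Q OR P = 0 OR 0 = 0
y2 = Q OR P = 0 OR 0 = 0
y3 = y2 AND Q = 0 AND 0 = 0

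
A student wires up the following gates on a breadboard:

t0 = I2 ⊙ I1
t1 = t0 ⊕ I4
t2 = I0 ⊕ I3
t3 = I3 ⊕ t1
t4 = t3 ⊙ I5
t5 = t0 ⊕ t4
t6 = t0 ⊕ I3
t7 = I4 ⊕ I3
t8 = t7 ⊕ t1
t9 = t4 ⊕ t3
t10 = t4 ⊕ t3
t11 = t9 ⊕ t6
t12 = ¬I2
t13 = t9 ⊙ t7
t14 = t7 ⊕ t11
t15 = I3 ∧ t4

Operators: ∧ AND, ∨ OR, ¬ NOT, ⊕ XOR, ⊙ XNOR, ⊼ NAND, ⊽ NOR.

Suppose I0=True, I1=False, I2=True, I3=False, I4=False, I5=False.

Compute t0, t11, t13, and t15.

t0 = I2 XNOR I1 = True XNOR False = False
t1 = t0 XOR I4 = False XOR False = False
t3 = I3 XOR t1 = False XOR False = False
t4 = t3 XNOR I5 = False XNOR False = True
t6 = t0 XOR I3 = False XOR False = False
t7 = I4 XOR I3 = False XOR False = False
t9 = t4 XOR t3 = True XOR False = True
t11 = t9 XOR t6 = True XOR False = True
t13 = t9 XNOR t7 = True XNOR False = False
t15 = I3 AND t4 = False AND True = False

t0 = False; t11 = True; t13 = False; t15 = False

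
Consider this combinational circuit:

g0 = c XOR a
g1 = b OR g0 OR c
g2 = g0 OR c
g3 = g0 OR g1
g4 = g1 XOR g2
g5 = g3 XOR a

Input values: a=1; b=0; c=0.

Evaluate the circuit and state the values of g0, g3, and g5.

g0 = 1, g3 = 1, g5 = 0

g0 = c XOR a = 0 XOR 1 = 1
g1 = b OR g0 OR c = 0 OR 1 OR 0 = 1
g3 = g0 OR g1 = 1 OR 1 = 1
g5 = g3 XOR a = 1 XOR 1 = 0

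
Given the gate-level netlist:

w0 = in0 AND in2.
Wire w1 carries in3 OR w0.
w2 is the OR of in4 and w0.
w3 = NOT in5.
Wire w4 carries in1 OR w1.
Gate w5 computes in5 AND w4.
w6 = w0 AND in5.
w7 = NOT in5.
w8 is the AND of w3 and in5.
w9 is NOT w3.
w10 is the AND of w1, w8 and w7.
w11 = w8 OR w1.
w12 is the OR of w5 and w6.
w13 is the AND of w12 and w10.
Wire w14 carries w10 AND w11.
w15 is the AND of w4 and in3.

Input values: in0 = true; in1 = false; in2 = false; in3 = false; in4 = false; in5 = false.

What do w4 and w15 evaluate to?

w0 = in0 AND in2 = true AND false = false
w1 = in3 OR w0 = false OR false = false
w4 = in1 OR w1 = false OR false = false
w15 = w4 AND in3 = false AND false = false

w4 = false, w15 = false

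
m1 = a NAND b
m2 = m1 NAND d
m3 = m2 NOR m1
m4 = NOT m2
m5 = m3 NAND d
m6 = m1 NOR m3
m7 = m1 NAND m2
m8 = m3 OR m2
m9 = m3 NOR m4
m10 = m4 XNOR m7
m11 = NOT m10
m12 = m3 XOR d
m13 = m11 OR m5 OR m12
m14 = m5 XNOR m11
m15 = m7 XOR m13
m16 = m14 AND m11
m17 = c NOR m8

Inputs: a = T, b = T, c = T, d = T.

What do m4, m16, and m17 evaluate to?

m4 = F, m16 = T, m17 = F

m1 = a NAND b = T NAND T = F
m2 = m1 NAND d = F NAND T = T
m3 = m2 NOR m1 = T NOR F = F
m4 = NOT m2 = NOT T = F
m5 = m3 NAND d = F NAND T = T
m7 = m1 NAND m2 = F NAND T = T
m8 = m3 OR m2 = F OR T = T
m10 = m4 XNOR m7 = F XNOR T = F
m11 = NOT m10 = NOT F = T
m14 = m5 XNOR m11 = T XNOR T = T
m16 = m14 AND m11 = T AND T = T
m17 = c NOR m8 = T NOR T = F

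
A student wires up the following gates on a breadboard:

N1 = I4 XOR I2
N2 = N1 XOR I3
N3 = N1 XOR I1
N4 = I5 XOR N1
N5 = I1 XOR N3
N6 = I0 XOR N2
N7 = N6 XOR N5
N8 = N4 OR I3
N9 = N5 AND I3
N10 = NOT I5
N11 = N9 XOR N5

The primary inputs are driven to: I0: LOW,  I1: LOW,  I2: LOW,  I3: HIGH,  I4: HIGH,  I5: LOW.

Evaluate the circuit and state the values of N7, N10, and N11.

N7 = HIGH, N10 = HIGH, N11 = LOW

N1 = I4 XOR I2 = HIGH XOR LOW = HIGH
N2 = N1 XOR I3 = HIGH XOR HIGH = LOW
N3 = N1 XOR I1 = HIGH XOR LOW = HIGH
N5 = I1 XOR N3 = LOW XOR HIGH = HIGH
N6 = I0 XOR N2 = LOW XOR LOW = LOW
N7 = N6 XOR N5 = LOW XOR HIGH = HIGH
N9 = N5 AND I3 = HIGH AND HIGH = HIGH
N10 = NOT I5 = NOT LOW = HIGH
N11 = N9 XOR N5 = HIGH XOR HIGH = LOW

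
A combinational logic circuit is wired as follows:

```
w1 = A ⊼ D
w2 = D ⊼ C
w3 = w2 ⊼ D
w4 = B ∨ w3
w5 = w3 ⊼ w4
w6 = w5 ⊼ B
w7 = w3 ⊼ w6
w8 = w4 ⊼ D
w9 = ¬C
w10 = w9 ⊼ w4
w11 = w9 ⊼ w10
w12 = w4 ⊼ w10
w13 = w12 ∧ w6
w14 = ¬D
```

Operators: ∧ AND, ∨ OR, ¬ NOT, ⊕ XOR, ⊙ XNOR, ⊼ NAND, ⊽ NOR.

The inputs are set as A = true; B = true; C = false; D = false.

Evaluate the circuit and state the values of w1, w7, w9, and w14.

w1 = true, w7 = false, w9 = true, w14 = true

w1 = A NAND D = true NAND false = true
w2 = D NAND C = false NAND false = true
w3 = w2 NAND D = true NAND false = true
w4 = B OR w3 = true OR true = true
w5 = w3 NAND w4 = true NAND true = false
w6 = w5 NAND B = false NAND true = true
w7 = w3 NAND w6 = true NAND true = false
w9 = NOT C = NOT false = true
w14 = NOT D = NOT false = true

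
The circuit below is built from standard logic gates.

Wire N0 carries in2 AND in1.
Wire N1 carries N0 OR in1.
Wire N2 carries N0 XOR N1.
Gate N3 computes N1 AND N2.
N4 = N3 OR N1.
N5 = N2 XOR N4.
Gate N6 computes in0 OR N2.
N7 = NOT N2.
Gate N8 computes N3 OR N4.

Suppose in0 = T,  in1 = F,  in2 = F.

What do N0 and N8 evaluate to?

N0 = in2 AND in1 = F AND F = F
N1 = N0 OR in1 = F OR F = F
N2 = N0 XOR N1 = F XOR F = F
N3 = N1 AND N2 = F AND F = F
N4 = N3 OR N1 = F OR F = F
N8 = N3 OR N4 = F OR F = F

N0 = F  N8 = F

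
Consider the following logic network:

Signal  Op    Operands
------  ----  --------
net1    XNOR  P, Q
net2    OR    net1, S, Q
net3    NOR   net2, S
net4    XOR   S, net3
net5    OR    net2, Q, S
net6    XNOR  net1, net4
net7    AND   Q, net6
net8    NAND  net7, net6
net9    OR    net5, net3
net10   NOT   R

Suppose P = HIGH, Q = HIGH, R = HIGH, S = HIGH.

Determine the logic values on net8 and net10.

net8 = LOW, net10 = LOW

net1 = P XNOR Q = HIGH XNOR HIGH = HIGH
net2 = net1 OR S OR Q = HIGH OR HIGH OR HIGH = HIGH
net3 = net2 NOR S = HIGH NOR HIGH = LOW
net4 = S XOR net3 = HIGH XOR LOW = HIGH
net6 = net1 XNOR net4 = HIGH XNOR HIGH = HIGH
net7 = Q AND net6 = HIGH AND HIGH = HIGH
net8 = net7 NAND net6 = HIGH NAND HIGH = LOW
net10 = NOT R = NOT HIGH = LOW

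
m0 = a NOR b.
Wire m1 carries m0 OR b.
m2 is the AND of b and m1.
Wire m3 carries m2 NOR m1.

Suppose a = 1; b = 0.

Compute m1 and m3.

m0 = a NOR b = 1 NOR 0 = 0
m1 = m0 OR b = 0 OR 0 = 0
m2 = b AND m1 = 0 AND 0 = 0
m3 = m2 NOR m1 = 0 NOR 0 = 1

m1 = 0; m3 = 1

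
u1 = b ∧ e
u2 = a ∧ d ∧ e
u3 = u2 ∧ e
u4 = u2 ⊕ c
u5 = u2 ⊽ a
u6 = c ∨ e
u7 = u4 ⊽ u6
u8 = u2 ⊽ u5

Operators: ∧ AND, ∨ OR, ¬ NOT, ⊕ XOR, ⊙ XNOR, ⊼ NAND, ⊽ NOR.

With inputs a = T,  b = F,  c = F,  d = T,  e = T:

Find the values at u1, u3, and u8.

u1 = F, u3 = T, u8 = F

u1 = b AND e = F AND T = F
u2 = a AND d AND e = T AND T AND T = T
u3 = u2 AND e = T AND T = T
u5 = u2 NOR a = T NOR T = F
u8 = u2 NOR u5 = T NOR F = F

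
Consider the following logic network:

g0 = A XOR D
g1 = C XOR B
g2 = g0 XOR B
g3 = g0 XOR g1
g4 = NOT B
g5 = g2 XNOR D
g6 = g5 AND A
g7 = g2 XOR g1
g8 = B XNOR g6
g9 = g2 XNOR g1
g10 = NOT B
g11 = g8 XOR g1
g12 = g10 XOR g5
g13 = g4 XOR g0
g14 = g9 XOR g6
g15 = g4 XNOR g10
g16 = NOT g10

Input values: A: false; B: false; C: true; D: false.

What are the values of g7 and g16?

g0 = A XOR D = false XOR false = false
g1 = C XOR B = true XOR false = true
g2 = g0 XOR B = false XOR false = false
g7 = g2 XOR g1 = false XOR true = true
g10 = NOT B = NOT false = true
g16 = NOT g10 = NOT true = false

g7 = true  g16 = false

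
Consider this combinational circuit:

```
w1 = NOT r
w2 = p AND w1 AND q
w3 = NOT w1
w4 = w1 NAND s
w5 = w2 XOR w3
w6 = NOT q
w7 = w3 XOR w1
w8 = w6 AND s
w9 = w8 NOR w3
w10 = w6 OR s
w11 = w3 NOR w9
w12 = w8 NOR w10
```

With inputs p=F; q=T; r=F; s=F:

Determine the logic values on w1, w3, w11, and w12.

w1 = NOT r = NOT F = T
w3 = NOT w1 = NOT T = F
w6 = NOT q = NOT T = F
w8 = w6 AND s = F AND F = F
w9 = w8 NOR w3 = F NOR F = T
w10 = w6 OR s = F OR F = F
w11 = w3 NOR w9 = F NOR T = F
w12 = w8 NOR w10 = F NOR F = T

w1 = T, w3 = F, w11 = F, w12 = T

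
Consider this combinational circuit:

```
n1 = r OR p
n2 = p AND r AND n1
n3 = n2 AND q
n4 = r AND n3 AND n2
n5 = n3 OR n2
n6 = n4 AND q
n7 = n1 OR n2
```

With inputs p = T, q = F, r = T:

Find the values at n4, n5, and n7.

n4 = F, n5 = T, n7 = T

n1 = r OR p = T OR T = T
n2 = p AND r AND n1 = T AND T AND T = T
n3 = n2 AND q = T AND F = F
n4 = r AND n3 AND n2 = T AND F AND T = F
n5 = n3 OR n2 = F OR T = T
n7 = n1 OR n2 = T OR T = T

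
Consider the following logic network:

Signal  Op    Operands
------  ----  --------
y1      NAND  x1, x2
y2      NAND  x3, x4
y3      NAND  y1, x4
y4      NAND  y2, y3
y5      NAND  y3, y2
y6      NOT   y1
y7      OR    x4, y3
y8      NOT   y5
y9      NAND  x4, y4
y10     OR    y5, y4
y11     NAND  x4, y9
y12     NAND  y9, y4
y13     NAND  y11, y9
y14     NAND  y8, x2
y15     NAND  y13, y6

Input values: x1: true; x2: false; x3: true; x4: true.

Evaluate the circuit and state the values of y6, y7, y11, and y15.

y1 = x1 NAND x2 = true NAND false = true
y2 = x3 NAND x4 = true NAND true = false
y3 = y1 NAND x4 = true NAND true = false
y4 = y2 NAND y3 = false NAND false = true
y6 = NOT y1 = NOT true = false
y7 = x4 OR y3 = true OR false = true
y9 = x4 NAND y4 = true NAND true = false
y11 = x4 NAND y9 = true NAND false = true
y13 = y11 NAND y9 = true NAND false = true
y15 = y13 NAND y6 = true NAND false = true

y6 = false  y7 = true  y11 = true  y15 = true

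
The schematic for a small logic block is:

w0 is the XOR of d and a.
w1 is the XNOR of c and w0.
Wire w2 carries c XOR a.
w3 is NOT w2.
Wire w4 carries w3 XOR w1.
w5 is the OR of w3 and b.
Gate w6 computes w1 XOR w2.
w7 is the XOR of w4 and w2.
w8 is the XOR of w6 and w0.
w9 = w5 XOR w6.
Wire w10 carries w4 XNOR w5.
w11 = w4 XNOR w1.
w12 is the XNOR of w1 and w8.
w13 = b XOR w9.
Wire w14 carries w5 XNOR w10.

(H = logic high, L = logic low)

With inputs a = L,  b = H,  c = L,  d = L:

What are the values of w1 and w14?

w0 = d XOR a = L XOR L = L
w1 = c XNOR w0 = L XNOR L = H
w2 = c XOR a = L XOR L = L
w3 = NOT w2 = NOT L = H
w4 = w3 XOR w1 = H XOR H = L
w5 = w3 OR b = H OR H = H
w10 = w4 XNOR w5 = L XNOR H = L
w14 = w5 XNOR w10 = H XNOR L = L

w1 = H, w14 = L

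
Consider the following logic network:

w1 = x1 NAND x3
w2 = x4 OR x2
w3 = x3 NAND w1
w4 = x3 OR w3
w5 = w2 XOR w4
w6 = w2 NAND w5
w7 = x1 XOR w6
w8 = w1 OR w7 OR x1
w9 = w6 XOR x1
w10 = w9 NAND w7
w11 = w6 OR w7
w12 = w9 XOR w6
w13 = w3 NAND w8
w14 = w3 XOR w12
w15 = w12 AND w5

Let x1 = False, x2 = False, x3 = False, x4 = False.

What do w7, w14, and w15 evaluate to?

w7 = True, w14 = True, w15 = False

w1 = x1 NAND x3 = False NAND False = True
w2 = x4 OR x2 = False OR False = False
w3 = x3 NAND w1 = False NAND True = True
w4 = x3 OR w3 = False OR True = True
w5 = w2 XOR w4 = False XOR True = True
w6 = w2 NAND w5 = False NAND True = True
w7 = x1 XOR w6 = False XOR True = True
w9 = w6 XOR x1 = True XOR False = True
w12 = w9 XOR w6 = True XOR True = False
w14 = w3 XOR w12 = True XOR False = True
w15 = w12 AND w5 = False AND True = False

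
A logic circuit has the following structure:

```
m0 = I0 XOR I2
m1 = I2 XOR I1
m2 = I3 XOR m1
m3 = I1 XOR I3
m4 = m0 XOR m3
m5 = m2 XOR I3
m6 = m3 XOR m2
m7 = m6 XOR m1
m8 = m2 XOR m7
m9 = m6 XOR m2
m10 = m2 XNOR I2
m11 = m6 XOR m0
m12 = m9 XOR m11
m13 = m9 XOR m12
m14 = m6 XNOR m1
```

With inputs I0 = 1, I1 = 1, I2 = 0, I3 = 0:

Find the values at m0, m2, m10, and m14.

m0 = 1  m2 = 1  m10 = 0  m14 = 0

m0 = I0 XOR I2 = 1 XOR 0 = 1
m1 = I2 XOR I1 = 0 XOR 1 = 1
m2 = I3 XOR m1 = 0 XOR 1 = 1
m3 = I1 XOR I3 = 1 XOR 0 = 1
m6 = m3 XOR m2 = 1 XOR 1 = 0
m10 = m2 XNOR I2 = 1 XNOR 0 = 0
m14 = m6 XNOR m1 = 0 XNOR 1 = 0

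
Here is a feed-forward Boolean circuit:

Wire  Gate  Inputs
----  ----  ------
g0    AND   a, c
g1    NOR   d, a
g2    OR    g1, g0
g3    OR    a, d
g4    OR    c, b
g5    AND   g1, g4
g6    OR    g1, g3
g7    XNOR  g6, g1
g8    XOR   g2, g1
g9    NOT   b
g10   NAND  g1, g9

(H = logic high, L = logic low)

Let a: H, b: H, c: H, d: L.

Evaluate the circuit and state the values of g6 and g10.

g6 = H; g10 = H

g1 = d NOR a = L NOR H = L
g3 = a OR d = H OR L = H
g6 = g1 OR g3 = L OR H = H
g9 = NOT b = NOT H = L
g10 = g1 NAND g9 = L NAND L = H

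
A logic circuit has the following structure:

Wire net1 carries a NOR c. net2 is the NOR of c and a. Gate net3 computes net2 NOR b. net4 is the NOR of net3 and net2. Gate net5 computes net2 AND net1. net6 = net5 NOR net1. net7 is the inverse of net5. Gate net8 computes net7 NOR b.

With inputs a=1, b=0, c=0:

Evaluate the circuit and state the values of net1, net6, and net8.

net1 = a NOR c = 1 NOR 0 = 0
net2 = c NOR a = 0 NOR 1 = 0
net5 = net2 AND net1 = 0 AND 0 = 0
net6 = net5 NOR net1 = 0 NOR 0 = 1
net7 = NOT net5 = NOT 0 = 1
net8 = net7 NOR b = 1 NOR 0 = 0

net1 = 0, net6 = 1, net8 = 0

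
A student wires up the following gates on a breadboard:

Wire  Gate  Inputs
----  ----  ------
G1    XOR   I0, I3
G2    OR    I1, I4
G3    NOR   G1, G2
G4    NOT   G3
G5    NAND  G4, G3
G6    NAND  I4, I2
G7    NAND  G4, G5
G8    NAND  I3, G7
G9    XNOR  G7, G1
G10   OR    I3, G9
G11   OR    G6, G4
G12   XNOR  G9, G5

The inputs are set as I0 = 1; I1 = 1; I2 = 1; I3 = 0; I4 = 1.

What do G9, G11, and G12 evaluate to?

G9 = 0, G11 = 1, G12 = 0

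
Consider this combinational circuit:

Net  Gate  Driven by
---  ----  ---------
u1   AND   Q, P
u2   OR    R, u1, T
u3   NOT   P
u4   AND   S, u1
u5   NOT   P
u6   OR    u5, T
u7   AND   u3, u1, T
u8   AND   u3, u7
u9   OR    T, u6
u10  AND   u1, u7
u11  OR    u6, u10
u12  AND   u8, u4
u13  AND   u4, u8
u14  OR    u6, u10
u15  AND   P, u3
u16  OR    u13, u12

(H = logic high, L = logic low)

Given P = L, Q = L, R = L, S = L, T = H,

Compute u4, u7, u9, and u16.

u4 = L, u7 = L, u9 = H, u16 = L

u1 = Q AND P = L AND L = L
u3 = NOT P = NOT L = H
u4 = S AND u1 = L AND L = L
u5 = NOT P = NOT L = H
u6 = u5 OR T = H OR H = H
u7 = u3 AND u1 AND T = H AND L AND H = L
u8 = u3 AND u7 = H AND L = L
u9 = T OR u6 = H OR H = H
u12 = u8 AND u4 = L AND L = L
u13 = u4 AND u8 = L AND L = L
u16 = u13 OR u12 = L OR L = L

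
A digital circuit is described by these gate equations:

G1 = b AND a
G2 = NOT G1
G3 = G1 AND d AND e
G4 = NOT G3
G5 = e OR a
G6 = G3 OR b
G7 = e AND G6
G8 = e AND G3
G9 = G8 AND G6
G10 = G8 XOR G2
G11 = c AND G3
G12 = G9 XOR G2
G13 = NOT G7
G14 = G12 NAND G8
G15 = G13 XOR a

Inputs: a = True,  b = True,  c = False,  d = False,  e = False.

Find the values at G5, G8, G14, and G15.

G5 = True, G8 = False, G14 = True, G15 = False

G1 = b AND a = True AND True = True
G2 = NOT G1 = NOT True = False
G3 = G1 AND d AND e = True AND False AND False = False
G5 = e OR a = False OR True = True
G6 = G3 OR b = False OR True = True
G7 = e AND G6 = False AND True = False
G8 = e AND G3 = False AND False = False
G9 = G8 AND G6 = False AND True = False
G12 = G9 XOR G2 = False XOR False = False
G13 = NOT G7 = NOT False = True
G14 = G12 NAND G8 = False NAND False = True
G15 = G13 XOR a = True XOR True = False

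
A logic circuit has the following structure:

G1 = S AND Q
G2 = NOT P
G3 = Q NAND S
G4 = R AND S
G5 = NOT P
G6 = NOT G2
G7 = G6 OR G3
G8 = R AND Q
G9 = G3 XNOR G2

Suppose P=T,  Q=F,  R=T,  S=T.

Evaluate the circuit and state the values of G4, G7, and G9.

G4 = T  G7 = T  G9 = F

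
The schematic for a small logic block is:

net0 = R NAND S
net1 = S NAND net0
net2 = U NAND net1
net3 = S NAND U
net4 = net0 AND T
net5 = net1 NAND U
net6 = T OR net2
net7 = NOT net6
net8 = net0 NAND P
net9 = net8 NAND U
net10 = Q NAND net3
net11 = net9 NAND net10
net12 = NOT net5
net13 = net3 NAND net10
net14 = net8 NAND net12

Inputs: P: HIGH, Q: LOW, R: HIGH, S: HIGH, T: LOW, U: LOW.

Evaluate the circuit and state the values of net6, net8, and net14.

net6 = HIGH  net8 = HIGH  net14 = HIGH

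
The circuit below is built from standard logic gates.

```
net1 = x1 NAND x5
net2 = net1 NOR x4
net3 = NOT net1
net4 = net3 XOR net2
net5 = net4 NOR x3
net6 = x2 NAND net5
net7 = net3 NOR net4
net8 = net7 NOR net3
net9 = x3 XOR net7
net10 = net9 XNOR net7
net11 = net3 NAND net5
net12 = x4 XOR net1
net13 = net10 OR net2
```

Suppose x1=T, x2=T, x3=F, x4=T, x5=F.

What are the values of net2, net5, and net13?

net2 = F; net5 = T; net13 = T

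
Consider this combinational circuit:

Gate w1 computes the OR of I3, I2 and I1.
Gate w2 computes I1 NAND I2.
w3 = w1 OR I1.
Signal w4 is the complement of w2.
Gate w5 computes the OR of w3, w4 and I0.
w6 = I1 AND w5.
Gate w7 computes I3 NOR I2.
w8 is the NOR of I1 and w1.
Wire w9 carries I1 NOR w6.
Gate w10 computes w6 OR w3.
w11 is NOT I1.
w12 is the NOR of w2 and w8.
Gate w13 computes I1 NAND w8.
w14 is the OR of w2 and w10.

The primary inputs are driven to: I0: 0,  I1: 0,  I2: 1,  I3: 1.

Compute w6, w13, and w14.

w1 = I3 OR I2 OR I1 = 1 OR 1 OR 0 = 1
w2 = I1 NAND I2 = 0 NAND 1 = 1
w3 = w1 OR I1 = 1 OR 0 = 1
w4 = NOT w2 = NOT 1 = 0
w5 = w3 OR w4 OR I0 = 1 OR 0 OR 0 = 1
w6 = I1 AND w5 = 0 AND 1 = 0
w8 = I1 NOR w1 = 0 NOR 1 = 0
w10 = w6 OR w3 = 0 OR 1 = 1
w13 = I1 NAND w8 = 0 NAND 0 = 1
w14 = w2 OR w10 = 1 OR 1 = 1

w6 = 0, w13 = 1, w14 = 1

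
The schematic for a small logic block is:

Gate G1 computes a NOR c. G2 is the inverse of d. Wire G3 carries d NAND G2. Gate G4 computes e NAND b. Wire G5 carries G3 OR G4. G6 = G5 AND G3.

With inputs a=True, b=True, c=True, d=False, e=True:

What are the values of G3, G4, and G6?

G2 = NOT d = NOT False = True
G3 = d NAND G2 = False NAND True = True
G4 = e NAND b = True NAND True = False
G5 = G3 OR G4 = True OR False = True
G6 = G5 AND G3 = True AND True = True

G3 = True; G4 = False; G6 = True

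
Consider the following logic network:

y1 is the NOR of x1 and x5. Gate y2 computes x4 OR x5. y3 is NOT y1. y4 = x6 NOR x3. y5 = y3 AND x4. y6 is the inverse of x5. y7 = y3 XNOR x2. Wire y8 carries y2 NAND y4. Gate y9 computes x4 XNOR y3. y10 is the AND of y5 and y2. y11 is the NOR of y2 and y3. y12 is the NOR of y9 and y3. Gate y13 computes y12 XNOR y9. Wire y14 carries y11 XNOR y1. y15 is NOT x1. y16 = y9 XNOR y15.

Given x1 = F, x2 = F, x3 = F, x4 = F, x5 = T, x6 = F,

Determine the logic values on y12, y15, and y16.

y1 = x1 NOR x5 = F NOR T = F
y3 = NOT y1 = NOT F = T
y9 = x4 XNOR y3 = F XNOR T = F
y12 = y9 NOR y3 = F NOR T = F
y15 = NOT x1 = NOT F = T
y16 = y9 XNOR y15 = F XNOR T = F

y12 = F  y15 = T  y16 = F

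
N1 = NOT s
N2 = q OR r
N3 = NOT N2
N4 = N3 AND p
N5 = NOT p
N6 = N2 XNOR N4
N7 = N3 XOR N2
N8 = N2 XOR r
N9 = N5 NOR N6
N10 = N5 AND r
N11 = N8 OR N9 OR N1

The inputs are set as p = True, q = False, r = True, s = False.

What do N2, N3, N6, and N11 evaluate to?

N1 = NOT s = NOT False = True
N2 = q OR r = False OR True = True
N3 = NOT N2 = NOT True = False
N4 = N3 AND p = False AND True = False
N5 = NOT p = NOT True = False
N6 = N2 XNOR N4 = True XNOR False = False
N8 = N2 XOR r = True XOR True = False
N9 = N5 NOR N6 = False NOR False = True
N11 = N8 OR N9 OR N1 = False OR True OR True = True

N2 = True, N3 = False, N6 = False, N11 = True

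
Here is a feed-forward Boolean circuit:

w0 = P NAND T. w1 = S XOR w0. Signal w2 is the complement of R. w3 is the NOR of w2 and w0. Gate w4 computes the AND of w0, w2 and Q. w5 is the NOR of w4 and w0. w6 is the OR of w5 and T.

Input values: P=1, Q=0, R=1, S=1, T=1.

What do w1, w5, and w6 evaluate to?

w1 = 1  w5 = 1  w6 = 1

w0 = P NAND T = 1 NAND 1 = 0
w1 = S XOR w0 = 1 XOR 0 = 1
w2 = NOT R = NOT 1 = 0
w4 = w0 AND w2 AND Q = 0 AND 0 AND 0 = 0
w5 = w4 NOR w0 = 0 NOR 0 = 1
w6 = w5 OR T = 1 OR 1 = 1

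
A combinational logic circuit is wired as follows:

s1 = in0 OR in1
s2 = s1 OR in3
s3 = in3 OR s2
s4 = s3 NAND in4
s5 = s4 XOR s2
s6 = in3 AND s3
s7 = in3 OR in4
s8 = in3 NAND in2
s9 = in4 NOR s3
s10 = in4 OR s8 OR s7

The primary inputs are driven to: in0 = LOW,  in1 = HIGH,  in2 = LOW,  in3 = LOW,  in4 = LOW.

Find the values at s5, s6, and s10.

s5 = LOW  s6 = LOW  s10 = HIGH

s1 = in0 OR in1 = LOW OR HIGH = HIGH
s2 = s1 OR in3 = HIGH OR LOW = HIGH
s3 = in3 OR s2 = LOW OR HIGH = HIGH
s4 = s3 NAND in4 = HIGH NAND LOW = HIGH
s5 = s4 XOR s2 = HIGH XOR HIGH = LOW
s6 = in3 AND s3 = LOW AND HIGH = LOW
s7 = in3 OR in4 = LOW OR LOW = LOW
s8 = in3 NAND in2 = LOW NAND LOW = HIGH
s10 = in4 OR s8 OR s7 = LOW OR HIGH OR LOW = HIGH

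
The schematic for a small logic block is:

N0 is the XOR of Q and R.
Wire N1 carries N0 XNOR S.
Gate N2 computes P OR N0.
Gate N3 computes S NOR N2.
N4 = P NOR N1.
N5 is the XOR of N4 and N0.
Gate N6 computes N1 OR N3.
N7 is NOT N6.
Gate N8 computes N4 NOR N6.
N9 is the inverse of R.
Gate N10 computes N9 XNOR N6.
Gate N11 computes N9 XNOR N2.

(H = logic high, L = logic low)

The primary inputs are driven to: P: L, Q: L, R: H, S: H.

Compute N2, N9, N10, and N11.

N2 = H, N9 = L, N10 = L, N11 = L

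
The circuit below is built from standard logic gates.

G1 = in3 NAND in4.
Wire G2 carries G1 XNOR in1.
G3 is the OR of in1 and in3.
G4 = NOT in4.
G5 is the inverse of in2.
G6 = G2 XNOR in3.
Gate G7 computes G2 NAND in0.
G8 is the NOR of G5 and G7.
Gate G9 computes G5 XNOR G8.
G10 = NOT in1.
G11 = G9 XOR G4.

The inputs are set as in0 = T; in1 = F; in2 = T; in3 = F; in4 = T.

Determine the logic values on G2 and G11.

G1 = in3 NAND in4 = F NAND T = T
G2 = G1 XNOR in1 = T XNOR F = F
G4 = NOT in4 = NOT T = F
G5 = NOT in2 = NOT T = F
G7 = G2 NAND in0 = F NAND T = T
G8 = G5 NOR G7 = F NOR T = F
G9 = G5 XNOR G8 = F XNOR F = T
G11 = G9 XOR G4 = T XOR F = T

G2 = F; G11 = T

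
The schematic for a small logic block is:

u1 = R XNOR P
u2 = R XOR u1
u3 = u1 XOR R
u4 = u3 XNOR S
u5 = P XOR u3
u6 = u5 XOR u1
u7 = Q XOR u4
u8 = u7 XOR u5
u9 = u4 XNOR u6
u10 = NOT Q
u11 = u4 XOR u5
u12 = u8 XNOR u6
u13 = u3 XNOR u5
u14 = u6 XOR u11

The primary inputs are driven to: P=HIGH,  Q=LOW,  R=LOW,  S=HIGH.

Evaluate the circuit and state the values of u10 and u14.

u1 = R XNOR P = LOW XNOR HIGH = LOW
u3 = u1 XOR R = LOW XOR LOW = LOW
u4 = u3 XNOR S = LOW XNOR HIGH = LOW
u5 = P XOR u3 = HIGH XOR LOW = HIGH
u6 = u5 XOR u1 = HIGH XOR LOW = HIGH
u10 = NOT Q = NOT LOW = HIGH
u11 = u4 XOR u5 = LOW XOR HIGH = HIGH
u14 = u6 XOR u11 = HIGH XOR HIGH = LOW

u10 = HIGH, u14 = LOW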